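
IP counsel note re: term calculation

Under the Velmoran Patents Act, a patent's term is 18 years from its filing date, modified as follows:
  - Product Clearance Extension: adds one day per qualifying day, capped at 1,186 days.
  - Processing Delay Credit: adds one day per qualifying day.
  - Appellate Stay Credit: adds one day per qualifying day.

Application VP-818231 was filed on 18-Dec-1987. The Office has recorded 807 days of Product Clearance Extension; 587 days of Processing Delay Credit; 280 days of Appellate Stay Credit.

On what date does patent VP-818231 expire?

Base term: filing date + 18 years → 18 December 2005.
Product Clearance Extension: 807 days (within the 1186-day cap) → +807 days → 4 March 2008.
Processing Delay Credit: +587 days → 12 October 2009.
Appellate Stay Credit: +280 days → 19 July 2010.

2010-07-19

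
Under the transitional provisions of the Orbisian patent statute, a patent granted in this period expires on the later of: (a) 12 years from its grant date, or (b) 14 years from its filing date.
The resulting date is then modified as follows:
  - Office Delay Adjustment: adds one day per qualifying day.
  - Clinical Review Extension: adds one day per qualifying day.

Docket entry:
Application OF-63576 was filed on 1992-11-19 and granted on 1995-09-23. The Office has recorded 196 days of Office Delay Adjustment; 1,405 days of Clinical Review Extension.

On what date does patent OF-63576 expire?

(a) grant + 12 years → 23 September 2007.
(b) filing + 14 years → 19 November 2006.
Later of the two: 23 September 2007.
Office Delay Adjustment: +196 days → 6 April 2008.
Clinical Review Extension: +1405 days → 10 February 2012.

2012-02-10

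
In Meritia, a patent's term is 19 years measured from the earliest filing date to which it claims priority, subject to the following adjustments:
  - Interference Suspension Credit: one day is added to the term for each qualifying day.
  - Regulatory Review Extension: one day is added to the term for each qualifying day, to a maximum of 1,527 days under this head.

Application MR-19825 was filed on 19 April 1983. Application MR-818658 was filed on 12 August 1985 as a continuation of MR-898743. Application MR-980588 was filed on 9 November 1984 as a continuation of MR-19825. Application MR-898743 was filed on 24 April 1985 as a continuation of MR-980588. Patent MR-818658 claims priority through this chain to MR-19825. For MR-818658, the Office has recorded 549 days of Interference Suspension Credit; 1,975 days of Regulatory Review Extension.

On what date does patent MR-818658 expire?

Earliest priority filing: 19 April 1983.
Base term: 19 April 1983 + 19 years → 19 April 2002.
Interference Suspension Credit: +549 days → 20 October 2003.
Regulatory Review Extension: 1975 days claimed exceeds the 1527-day cap, so +1527 days → 25 December 2007.

December 25, 2007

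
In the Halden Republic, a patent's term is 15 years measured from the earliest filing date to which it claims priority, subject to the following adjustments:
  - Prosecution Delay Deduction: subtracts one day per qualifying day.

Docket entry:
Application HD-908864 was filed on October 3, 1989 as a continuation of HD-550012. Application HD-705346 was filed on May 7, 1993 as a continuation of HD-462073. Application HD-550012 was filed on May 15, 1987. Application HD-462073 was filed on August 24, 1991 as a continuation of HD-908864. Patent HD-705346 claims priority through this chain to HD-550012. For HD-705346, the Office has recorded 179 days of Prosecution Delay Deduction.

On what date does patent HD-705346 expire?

2001-11-17

Earliest priority filing: 15 May 1987.
Base term: 15 May 1987 + 15 years → 15 May 2002.
Prosecution Delay Deduction: −179 days → 17 November 2001.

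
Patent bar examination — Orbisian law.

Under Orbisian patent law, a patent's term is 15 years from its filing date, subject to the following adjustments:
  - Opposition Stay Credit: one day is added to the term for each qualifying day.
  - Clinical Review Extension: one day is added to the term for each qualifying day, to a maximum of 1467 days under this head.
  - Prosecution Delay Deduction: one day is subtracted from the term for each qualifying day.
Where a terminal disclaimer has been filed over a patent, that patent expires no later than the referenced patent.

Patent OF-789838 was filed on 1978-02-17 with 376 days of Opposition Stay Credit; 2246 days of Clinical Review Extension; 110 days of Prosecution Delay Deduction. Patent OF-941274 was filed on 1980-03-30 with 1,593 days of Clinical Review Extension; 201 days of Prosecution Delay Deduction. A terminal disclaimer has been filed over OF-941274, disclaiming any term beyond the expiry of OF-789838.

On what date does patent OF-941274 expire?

Natural term of OF-941274:
  Base: filing + 15 years → 30 March 1995.
  Clinical Review Extension: 1593 days claimed exceeds the 1467-day cap, so +1467 days → 5 April 1999.
  Prosecution Delay Deduction: −201 days → 16 September 1998.
Expiry of referenced patent OF-789838:
  Base: filing + 15 years → 17 February 1993.
  Opposition Stay Credit: +376 days → 28 February 1994.
  Clinical Review Extension: 2246 days claimed exceeds the 1467-day cap, so +1467 days → 6 March 1998.
  Prosecution Delay Deduction: −110 days → 16 November 1997.
Terminal disclaimer: OF-941274 expires on the earlier of 16 September 1998 and 16 November 1997.

November 16, 1997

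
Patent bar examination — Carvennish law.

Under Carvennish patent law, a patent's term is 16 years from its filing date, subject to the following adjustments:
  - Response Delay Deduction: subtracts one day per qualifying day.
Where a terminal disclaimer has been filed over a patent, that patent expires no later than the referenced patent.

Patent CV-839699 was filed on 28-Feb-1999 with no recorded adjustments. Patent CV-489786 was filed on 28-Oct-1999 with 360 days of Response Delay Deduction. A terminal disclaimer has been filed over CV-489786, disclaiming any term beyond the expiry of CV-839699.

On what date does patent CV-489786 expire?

Natural term of CV-489786:
  Base: filing + 16 years → 28 October 2015.
  Response Delay Deduction: −360 days → 2 November 2014.
Expiry of referenced patent CV-839699:
  Base: filing + 16 years → 28 February 2015.
Terminal disclaimer: CV-489786 expires on the earlier of 2 November 2014 and 28 February 2015.

November 2, 2014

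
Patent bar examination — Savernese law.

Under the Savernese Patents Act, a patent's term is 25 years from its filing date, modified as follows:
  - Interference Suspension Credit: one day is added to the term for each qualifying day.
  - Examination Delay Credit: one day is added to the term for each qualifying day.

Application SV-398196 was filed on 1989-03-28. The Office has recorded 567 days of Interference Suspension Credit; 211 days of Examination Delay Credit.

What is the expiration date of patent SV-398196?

Base term: filing date + 25 years → 28 March 2014.
Interference Suspension Credit: +567 days → 16 October 2015.
Examination Delay Credit: +211 days → 14 May 2016.

2016-05-14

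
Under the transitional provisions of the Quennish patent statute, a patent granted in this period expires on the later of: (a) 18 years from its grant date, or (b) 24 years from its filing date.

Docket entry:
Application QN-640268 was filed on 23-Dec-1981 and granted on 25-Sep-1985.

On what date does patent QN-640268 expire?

(a) grant + 18 years → 25 September 2003.
(b) filing + 24 years → 23 December 2005.
Later of the two: 23 December 2005.

December 23, 2005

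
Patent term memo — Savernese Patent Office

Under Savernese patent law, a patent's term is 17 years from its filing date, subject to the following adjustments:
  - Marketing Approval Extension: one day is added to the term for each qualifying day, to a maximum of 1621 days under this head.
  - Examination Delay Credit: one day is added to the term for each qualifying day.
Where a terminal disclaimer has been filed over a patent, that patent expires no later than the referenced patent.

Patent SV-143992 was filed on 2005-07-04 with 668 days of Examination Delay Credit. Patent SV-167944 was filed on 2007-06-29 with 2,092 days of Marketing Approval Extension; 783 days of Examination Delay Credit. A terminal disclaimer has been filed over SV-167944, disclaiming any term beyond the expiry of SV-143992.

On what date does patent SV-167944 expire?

Natural term of SV-167944:
  Base: filing + 17 years → 29 June 2024.
  Marketing Approval Extension: 2092 days claimed exceeds the 1621-day cap, so +1621 days → 6 December 2028.
  Examination Delay Credit: +783 days → 28 January 2031.
Expiry of referenced patent SV-143992:
  Base: filing + 17 years → 4 July 2022.
  Examination Delay Credit: +668 days → 2 May 2024.
Terminal disclaimer: SV-167944 expires on the earlier of 28 January 2031 and 2 May 2024.

2024-05-02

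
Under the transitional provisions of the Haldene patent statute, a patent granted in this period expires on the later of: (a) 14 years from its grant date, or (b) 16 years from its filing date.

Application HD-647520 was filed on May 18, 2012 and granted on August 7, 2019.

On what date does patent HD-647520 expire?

2033-08-07

(a) grant + 14 years → 7 August 2033.
(b) filing + 16 years → 18 May 2028.
Later of the two: 7 August 2033.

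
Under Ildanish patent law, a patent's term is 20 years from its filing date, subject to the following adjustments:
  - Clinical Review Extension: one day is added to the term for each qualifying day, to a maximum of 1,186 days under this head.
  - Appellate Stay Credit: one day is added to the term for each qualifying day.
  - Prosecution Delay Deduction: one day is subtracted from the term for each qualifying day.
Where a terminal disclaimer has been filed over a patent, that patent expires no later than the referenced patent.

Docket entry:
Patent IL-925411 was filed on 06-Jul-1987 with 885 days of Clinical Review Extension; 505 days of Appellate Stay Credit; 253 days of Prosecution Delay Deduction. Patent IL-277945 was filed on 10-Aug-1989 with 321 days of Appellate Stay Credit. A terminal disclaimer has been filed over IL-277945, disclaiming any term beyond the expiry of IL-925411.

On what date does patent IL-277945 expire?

June 27, 2010

Natural term of IL-277945:
  Base: filing + 20 years → 10 August 2009.
  Appellate Stay Credit: +321 days → 27 June 2010.
Expiry of referenced patent IL-925411:
  Base: filing + 20 years → 6 July 2007.
  Clinical Review Extension: 885 days (within the 1186-day cap) → +885 days → 7 December 2009.
  Appellate Stay Credit: +505 days → 26 April 2011.
  Prosecution Delay Deduction: −253 days → 16 August 2010.
Terminal disclaimer: IL-277945 expires on the earlier of 27 June 2010 and 16 August 2010.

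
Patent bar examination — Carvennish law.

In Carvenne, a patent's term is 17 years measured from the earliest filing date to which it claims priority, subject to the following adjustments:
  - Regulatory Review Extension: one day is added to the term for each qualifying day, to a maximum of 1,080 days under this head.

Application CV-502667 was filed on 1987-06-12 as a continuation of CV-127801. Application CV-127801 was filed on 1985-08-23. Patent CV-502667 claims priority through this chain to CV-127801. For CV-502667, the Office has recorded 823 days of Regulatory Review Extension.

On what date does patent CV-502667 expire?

Earliest priority filing: 23 August 1985.
Base term: 23 August 1985 + 17 years → 23 August 2002.
Regulatory Review Extension: 823 days (within the 1080-day cap) → +823 days → 23 November 2004.

2004-11-23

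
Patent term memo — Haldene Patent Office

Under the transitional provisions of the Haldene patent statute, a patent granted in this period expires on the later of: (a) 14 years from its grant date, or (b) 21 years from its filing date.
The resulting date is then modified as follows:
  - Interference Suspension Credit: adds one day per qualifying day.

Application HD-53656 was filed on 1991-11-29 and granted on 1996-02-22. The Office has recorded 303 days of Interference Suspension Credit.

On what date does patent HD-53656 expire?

September 28, 2013

(a) grant + 14 years → 22 February 2010.
(b) filing + 21 years → 29 November 2012.
Later of the two: 29 November 2012.
Interference Suspension Credit: +303 days → 28 September 2013.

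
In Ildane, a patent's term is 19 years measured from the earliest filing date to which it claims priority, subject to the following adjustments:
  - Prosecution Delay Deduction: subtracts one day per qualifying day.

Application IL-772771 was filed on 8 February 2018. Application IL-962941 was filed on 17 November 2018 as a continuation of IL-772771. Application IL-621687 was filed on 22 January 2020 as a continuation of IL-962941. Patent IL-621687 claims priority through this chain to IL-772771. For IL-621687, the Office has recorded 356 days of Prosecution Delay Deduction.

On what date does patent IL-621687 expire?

2036-02-18

Earliest priority filing: 8 February 2018.
Base term: 8 February 2018 + 19 years → 8 February 2037.
Prosecution Delay Deduction: −356 days → 18 February 2036.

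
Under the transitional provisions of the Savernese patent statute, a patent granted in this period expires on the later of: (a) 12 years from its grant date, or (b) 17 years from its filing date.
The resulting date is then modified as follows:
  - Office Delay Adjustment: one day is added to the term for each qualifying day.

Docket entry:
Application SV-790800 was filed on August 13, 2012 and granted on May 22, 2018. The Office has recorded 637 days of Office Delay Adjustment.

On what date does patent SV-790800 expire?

(a) grant + 12 years → 22 May 2030.
(b) filing + 17 years → 13 August 2029.
Later of the two: 22 May 2030.
Office Delay Adjustment: +637 days → 18 February 2032.

February 18, 2032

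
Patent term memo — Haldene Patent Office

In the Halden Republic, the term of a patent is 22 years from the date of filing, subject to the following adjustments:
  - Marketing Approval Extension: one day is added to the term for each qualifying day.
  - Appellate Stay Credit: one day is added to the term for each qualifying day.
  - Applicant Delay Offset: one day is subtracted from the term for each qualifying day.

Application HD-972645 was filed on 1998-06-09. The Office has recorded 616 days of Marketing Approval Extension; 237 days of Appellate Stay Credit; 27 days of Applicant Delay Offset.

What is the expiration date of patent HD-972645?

September 13, 2022

Base term: filing date + 22 years → 9 June 2020.
Marketing Approval Extension: +616 days → 15 February 2022.
Appellate Stay Credit: +237 days → 10 October 2022.
Applicant Delay Offset: −27 days → 13 September 2022.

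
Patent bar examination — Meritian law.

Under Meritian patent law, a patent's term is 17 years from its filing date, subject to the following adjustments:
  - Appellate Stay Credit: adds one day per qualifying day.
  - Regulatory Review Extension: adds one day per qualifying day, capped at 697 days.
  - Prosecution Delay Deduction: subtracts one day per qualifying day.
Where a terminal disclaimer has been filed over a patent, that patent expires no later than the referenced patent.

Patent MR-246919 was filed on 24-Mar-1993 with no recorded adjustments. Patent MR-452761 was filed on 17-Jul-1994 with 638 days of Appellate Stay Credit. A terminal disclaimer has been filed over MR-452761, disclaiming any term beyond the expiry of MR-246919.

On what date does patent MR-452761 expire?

2010-03-24

Natural term of MR-452761:
  Base: filing + 17 years → 17 July 2011.
  Appellate Stay Credit: +638 days → 15 April 2013.
Expiry of referenced patent MR-246919:
  Base: filing + 17 years → 24 March 2010.
Terminal disclaimer: MR-452761 expires on the earlier of 15 April 2013 and 24 March 2010.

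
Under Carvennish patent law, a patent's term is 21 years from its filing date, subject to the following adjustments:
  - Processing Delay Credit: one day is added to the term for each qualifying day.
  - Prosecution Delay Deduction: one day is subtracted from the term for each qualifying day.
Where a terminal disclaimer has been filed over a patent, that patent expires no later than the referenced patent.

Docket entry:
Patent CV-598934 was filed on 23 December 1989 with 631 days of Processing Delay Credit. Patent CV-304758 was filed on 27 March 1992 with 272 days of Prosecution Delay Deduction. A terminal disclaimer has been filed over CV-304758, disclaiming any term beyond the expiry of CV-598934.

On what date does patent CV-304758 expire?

June 28, 2012

Natural term of CV-304758:
  Base: filing + 21 years → 27 March 2013.
  Prosecution Delay Deduction: −272 days → 28 June 2012.
Expiry of referenced patent CV-598934:
  Base: filing + 21 years → 23 December 2010.
  Processing Delay Credit: +631 days → 14 September 2012.
Terminal disclaimer: CV-304758 expires on the earlier of 28 June 2012 and 14 September 2012.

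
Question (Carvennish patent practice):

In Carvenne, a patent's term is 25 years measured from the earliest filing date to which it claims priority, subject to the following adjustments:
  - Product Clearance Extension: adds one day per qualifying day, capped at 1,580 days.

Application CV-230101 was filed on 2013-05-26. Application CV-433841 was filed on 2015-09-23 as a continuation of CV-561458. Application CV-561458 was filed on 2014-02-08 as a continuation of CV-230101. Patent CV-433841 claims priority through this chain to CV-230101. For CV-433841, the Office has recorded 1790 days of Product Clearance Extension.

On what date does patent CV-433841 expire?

Earliest priority filing: 26 May 2013.
Base term: 26 May 2013 + 25 years → 26 May 2038.
Product Clearance Extension: 1790 days claimed exceeds the 1580-day cap, so +1580 days → 22 September 2042.

September 22, 2042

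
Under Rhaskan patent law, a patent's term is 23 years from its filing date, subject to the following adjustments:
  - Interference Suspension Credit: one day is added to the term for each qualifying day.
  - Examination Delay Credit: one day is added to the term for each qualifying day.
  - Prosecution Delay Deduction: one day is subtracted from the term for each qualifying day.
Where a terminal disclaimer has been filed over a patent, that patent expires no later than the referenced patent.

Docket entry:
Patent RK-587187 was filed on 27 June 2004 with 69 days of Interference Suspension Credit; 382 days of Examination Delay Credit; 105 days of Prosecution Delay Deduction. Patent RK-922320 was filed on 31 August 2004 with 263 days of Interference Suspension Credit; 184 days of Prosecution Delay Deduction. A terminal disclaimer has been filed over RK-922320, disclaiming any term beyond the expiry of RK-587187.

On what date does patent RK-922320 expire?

Natural term of RK-922320:
  Base: filing + 23 years → 31 August 2027.
  Interference Suspension Credit: +263 days → 20 May 2028.
  Prosecution Delay Deduction: −184 days → 18 November 2027.
Expiry of referenced patent RK-587187:
  Base: filing + 23 years → 27 June 2027.
  Interference Suspension Credit: +69 days → 4 September 2027.
  Examination Delay Credit: +382 days → 20 September 2028.
  Prosecution Delay Deduction: −105 days → 7 June 2028.
Terminal disclaimer: RK-922320 expires on the earlier of 18 November 2027 and 7 June 2028.

2027-11-18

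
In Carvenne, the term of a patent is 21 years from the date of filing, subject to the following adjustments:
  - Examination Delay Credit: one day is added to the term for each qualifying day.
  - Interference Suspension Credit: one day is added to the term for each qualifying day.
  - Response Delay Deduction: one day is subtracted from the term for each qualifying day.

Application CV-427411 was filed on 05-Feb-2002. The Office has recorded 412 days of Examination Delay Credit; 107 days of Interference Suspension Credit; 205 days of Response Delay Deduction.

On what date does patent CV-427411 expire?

December 16, 2023

Base term: filing date + 21 years → 5 February 2023.
Examination Delay Credit: +412 days → 23 March 2024.
Interference Suspension Credit: +107 days → 8 July 2024.
Response Delay Deduction: −205 days → 16 December 2023.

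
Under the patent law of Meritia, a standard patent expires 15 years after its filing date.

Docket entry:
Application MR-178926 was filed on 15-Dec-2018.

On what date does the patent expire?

Filing date + 15 years → 15 December 2033.

2033-12-15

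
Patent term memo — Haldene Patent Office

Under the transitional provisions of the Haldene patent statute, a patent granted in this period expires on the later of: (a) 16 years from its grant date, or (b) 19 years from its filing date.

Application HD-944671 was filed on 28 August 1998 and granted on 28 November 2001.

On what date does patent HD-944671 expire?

(a) grant + 16 years → 28 November 2017.
(b) filing + 19 years → 28 August 2017.
Later of the two: 28 November 2017.

November 28, 2017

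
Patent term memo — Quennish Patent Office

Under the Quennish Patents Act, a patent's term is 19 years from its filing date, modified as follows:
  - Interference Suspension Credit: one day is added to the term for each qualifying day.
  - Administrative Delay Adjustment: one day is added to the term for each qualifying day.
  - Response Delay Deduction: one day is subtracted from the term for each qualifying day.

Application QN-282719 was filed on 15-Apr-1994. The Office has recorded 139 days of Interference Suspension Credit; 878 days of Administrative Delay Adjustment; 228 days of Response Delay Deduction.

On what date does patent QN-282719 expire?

2015-06-13

Base term: filing date + 19 years → 15 April 2013.
Interference Suspension Credit: +139 days → 1 September 2013.
Administrative Delay Adjustment: +878 days → 27 January 2016.
Response Delay Deduction: −228 days → 13 June 2015.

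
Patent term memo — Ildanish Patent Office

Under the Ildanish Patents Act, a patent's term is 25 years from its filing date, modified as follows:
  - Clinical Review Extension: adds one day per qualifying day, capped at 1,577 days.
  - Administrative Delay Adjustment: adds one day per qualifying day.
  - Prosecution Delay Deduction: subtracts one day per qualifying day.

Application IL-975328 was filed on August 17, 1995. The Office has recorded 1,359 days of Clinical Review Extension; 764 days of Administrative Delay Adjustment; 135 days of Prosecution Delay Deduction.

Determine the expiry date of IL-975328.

Base term: filing date + 25 years → 17 August 2020.
Clinical Review Extension: 1359 days (within the 1577-day cap) → +1359 days → 7 May 2024.
Administrative Delay Adjustment: +764 days → 10 June 2026.
Prosecution Delay Deduction: −135 days → 26 January 2026.

January 26, 2026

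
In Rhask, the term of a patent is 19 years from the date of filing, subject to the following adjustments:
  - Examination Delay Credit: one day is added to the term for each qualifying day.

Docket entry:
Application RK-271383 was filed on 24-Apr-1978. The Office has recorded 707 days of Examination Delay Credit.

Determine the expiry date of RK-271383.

Base term: filing date + 19 years → 24 April 1997.
Examination Delay Credit: +707 days → 1 April 1999.

April 1, 1999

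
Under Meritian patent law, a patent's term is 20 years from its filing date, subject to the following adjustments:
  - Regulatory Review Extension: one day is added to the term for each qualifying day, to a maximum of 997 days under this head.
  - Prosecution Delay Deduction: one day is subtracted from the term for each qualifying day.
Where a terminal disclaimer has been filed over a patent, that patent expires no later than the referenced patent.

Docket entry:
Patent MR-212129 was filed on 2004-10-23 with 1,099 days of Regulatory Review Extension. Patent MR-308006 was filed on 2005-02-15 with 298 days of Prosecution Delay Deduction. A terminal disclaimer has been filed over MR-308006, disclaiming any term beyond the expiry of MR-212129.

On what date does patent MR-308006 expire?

April 23, 2024

Natural term of MR-308006:
  Base: filing + 20 years → 15 February 2025.
  Prosecution Delay Deduction: −298 days → 23 April 2024.
Expiry of referenced patent MR-212129:
  Base: filing + 20 years → 23 October 2024.
  Regulatory Review Extension: 1099 days claimed exceeds the 997-day cap, so +997 days → 17 July 2027.
Terminal disclaimer: MR-308006 expires on the earlier of 23 April 2024 and 17 July 2027.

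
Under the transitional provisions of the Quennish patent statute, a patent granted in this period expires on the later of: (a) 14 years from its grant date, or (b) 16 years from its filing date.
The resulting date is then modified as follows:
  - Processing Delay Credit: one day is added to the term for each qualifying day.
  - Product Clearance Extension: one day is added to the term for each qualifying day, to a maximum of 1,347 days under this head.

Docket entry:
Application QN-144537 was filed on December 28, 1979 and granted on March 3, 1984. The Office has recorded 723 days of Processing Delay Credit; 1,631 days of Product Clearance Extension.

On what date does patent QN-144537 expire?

2003-11-02

(a) grant + 14 years → 3 March 1998.
(b) filing + 16 years → 28 December 1995.
Later of the two: 3 March 1998.
Processing Delay Credit: +723 days → 24 February 2000.
Product Clearance Extension: 1631 days claimed exceeds the 1347-day cap, so +1347 days → 2 November 2003.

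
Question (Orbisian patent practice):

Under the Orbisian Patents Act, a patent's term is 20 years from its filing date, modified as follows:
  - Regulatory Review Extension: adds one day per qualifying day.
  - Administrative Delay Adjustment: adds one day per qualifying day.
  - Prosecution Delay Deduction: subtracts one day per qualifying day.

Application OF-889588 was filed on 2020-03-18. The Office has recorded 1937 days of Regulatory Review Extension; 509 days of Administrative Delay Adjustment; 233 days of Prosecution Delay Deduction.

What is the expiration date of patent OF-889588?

2046-04-09

Base term: filing date + 20 years → 18 March 2040.
Regulatory Review Extension: +1937 days → 7 July 2045.
Administrative Delay Adjustment: +509 days → 28 November 2046.
Prosecution Delay Deduction: −233 days → 9 April 2046.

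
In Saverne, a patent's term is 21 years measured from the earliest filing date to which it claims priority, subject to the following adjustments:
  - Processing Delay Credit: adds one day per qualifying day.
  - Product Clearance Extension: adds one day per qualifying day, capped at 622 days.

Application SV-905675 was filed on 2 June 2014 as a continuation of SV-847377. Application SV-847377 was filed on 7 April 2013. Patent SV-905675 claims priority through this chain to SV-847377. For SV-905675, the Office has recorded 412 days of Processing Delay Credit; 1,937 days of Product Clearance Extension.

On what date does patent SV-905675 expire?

Earliest priority filing: 7 April 2013.
Base term: 7 April 2013 + 21 years → 7 April 2034.
Processing Delay Credit: +412 days → 24 May 2035.
Product Clearance Extension: 1937 days claimed exceeds the 622-day cap, so +622 days → 4 February 2037.

February 4, 2037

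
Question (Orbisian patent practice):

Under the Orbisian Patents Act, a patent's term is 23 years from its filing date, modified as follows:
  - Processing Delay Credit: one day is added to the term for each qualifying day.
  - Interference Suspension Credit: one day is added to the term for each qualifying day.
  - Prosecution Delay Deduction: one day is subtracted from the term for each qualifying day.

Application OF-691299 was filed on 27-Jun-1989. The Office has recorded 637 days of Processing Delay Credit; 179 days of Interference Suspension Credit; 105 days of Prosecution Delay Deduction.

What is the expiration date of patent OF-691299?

Base term: filing date + 23 years → 27 June 2012.
Processing Delay Credit: +637 days → 26 March 2014.
Interference Suspension Credit: +179 days → 21 September 2014.
Prosecution Delay Deduction: −105 days → 8 June 2014.

June 8, 2014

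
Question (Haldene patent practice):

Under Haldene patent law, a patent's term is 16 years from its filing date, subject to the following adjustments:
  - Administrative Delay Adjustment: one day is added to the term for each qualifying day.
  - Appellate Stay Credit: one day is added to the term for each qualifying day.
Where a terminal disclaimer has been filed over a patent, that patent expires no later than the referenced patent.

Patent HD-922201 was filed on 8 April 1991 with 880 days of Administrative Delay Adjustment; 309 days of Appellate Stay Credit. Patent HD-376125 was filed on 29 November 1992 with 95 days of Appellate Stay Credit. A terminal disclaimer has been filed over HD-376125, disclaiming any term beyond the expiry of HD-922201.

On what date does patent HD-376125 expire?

March 4, 2009

Natural term of HD-376125:
  Base: filing + 16 years → 29 November 2008.
  Appellate Stay Credit: +95 days → 4 March 2009.
Expiry of referenced patent HD-922201:
  Base: filing + 16 years → 8 April 2007.
  Administrative Delay Adjustment: +880 days → 4 September 2009.
  Appellate Stay Credit: +309 days → 10 July 2010.
Terminal disclaimer: HD-376125 expires on the earlier of 4 March 2009 and 10 July 2010.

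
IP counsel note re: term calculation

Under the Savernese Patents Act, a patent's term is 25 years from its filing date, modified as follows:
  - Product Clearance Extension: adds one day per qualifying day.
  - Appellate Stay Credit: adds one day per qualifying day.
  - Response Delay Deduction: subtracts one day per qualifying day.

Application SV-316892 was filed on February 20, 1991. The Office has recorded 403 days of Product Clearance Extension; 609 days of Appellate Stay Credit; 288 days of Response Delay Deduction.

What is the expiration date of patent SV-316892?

2018-02-13

Base term: filing date + 25 years → 20 February 2016.
Product Clearance Extension: +403 days → 29 March 2017.
Appellate Stay Credit: +609 days → 28 November 2018.
Response Delay Deduction: −288 days → 13 February 2018.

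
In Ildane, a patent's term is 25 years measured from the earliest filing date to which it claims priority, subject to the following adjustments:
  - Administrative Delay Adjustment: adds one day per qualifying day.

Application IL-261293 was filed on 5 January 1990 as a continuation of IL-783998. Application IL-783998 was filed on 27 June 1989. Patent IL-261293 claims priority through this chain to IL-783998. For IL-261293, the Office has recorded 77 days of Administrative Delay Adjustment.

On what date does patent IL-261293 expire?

2014-09-12

Earliest priority filing: 27 June 1989.
Base term: 27 June 1989 + 25 years → 27 June 2014.
Administrative Delay Adjustment: +77 days → 12 September 2014.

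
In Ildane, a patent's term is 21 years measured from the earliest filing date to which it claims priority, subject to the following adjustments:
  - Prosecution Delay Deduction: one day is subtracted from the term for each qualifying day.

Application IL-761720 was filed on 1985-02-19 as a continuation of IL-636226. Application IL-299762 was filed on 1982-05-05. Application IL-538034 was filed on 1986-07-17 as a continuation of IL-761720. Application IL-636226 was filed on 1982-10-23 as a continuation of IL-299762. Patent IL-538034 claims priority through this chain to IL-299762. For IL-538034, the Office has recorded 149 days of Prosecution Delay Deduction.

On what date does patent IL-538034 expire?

2002-12-07

Earliest priority filing: 5 May 1982.
Base term: 5 May 1982 + 21 years → 5 May 2003.
Prosecution Delay Deduction: −149 days → 7 December 2002.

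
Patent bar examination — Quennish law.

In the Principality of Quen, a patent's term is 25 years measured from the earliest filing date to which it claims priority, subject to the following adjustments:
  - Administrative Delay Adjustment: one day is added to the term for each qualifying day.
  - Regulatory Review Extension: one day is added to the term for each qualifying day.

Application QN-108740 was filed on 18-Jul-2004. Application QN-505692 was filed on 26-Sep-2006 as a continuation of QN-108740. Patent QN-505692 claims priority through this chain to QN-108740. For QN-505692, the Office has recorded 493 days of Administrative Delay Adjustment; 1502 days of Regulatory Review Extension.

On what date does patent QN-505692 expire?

2035-01-03

Earliest priority filing: 18 July 2004.
Base term: 18 July 2004 + 25 years → 18 July 2029.
Administrative Delay Adjustment: +493 days → 23 November 2030.
Regulatory Review Extension: +1502 days → 3 January 2035.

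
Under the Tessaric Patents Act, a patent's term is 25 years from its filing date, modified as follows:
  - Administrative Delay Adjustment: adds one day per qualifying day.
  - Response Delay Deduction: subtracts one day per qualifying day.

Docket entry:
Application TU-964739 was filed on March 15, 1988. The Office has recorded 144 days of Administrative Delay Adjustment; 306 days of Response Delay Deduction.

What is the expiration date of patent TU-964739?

Base term: filing date + 25 years → 15 March 2013.
Administrative Delay Adjustment: +144 days → 6 August 2013.
Response Delay Deduction: −306 days → 4 October 2012.

October 4, 2012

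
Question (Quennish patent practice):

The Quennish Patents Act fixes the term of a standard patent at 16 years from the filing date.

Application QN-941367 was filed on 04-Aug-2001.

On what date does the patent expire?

Filing date + 16 years → 4 August 2017.

August 4, 2017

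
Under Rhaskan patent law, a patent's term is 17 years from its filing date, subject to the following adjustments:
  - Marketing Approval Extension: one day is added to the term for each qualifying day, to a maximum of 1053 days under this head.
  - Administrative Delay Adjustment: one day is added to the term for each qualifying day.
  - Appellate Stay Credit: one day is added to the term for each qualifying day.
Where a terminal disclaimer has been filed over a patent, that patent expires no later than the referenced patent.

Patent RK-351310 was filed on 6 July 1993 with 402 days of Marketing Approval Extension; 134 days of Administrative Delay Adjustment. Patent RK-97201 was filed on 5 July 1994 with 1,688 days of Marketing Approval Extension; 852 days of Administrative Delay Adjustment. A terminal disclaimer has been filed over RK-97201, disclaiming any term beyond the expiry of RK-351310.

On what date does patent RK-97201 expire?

2011-12-24

Natural term of RK-97201:
  Base: filing + 17 years → 5 July 2011.
  Marketing Approval Extension: 1688 days claimed exceeds the 1053-day cap, so +1053 days → 23 May 2014.
  Administrative Delay Adjustment: +852 days → 21 September 2016.
Expiry of referenced patent RK-351310:
  Base: filing + 17 years → 6 July 2010.
  Marketing Approval Extension: 402 days (within the 1053-day cap) → +402 days → 12 August 2011.
  Administrative Delay Adjustment: +134 days → 24 December 2011.
Terminal disclaimer: RK-97201 expires on the earlier of 21 September 2016 and 24 December 2011.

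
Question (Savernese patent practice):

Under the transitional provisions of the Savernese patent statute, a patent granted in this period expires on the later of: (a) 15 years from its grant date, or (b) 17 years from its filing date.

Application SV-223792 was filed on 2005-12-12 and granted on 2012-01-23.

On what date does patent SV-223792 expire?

January 23, 2027

(a) grant + 15 years → 23 January 2027.
(b) filing + 17 years → 12 December 2022.
Later of the two: 23 January 2027.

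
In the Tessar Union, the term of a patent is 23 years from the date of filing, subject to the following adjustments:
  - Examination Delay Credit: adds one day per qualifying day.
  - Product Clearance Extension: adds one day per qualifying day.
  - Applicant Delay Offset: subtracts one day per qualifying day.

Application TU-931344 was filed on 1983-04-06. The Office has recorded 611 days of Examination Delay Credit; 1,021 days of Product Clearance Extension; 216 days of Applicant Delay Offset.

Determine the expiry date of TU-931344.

Base term: filing date + 23 years → 6 April 2006.
Examination Delay Credit: +611 days → 8 December 2007.
Product Clearance Extension: +1021 days → 24 September 2010.
Applicant Delay Offset: −216 days → 20 February 2010.

2010-02-20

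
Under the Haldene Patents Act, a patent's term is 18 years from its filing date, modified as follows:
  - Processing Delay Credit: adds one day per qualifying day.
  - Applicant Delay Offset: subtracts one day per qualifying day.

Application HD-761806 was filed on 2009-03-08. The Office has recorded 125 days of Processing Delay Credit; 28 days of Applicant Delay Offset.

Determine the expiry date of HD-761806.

June 13, 2027

Base term: filing date + 18 years → 8 March 2027.
Processing Delay Credit: +125 days → 11 July 2027.
Applicant Delay Offset: −28 days → 13 June 2027.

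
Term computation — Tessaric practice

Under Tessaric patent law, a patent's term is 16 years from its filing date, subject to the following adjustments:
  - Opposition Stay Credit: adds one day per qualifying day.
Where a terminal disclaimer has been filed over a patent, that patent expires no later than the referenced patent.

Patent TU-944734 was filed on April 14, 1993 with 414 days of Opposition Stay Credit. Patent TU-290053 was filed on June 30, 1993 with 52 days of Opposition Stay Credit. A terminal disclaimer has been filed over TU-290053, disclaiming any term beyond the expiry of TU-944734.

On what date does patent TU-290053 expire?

Natural term of TU-290053:
  Base: filing + 16 years → 30 June 2009.
  Opposition Stay Credit: +52 days → 21 August 2009.
Expiry of referenced patent TU-944734:
  Base: filing + 16 years → 14 April 2009.
  Opposition Stay Credit: +414 days → 2 June 2010.
Terminal disclaimer: TU-290053 expires on the earlier of 21 August 2009 and 2 June 2010.

August 21, 2009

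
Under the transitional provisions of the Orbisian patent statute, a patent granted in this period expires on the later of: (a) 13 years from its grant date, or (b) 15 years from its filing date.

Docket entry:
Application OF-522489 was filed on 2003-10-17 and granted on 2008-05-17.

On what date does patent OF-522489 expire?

2021-05-17

(a) grant + 13 years → 17 May 2021.
(b) filing + 15 years → 17 October 2018.
Later of the two: 17 May 2021.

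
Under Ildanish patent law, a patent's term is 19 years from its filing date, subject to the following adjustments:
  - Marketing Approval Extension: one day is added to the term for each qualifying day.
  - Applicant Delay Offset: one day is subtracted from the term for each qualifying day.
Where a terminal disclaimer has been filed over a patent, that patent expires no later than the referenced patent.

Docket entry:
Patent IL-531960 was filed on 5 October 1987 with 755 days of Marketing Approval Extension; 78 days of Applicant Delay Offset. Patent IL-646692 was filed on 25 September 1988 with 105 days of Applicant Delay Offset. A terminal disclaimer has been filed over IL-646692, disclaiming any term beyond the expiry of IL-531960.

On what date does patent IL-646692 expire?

2007-06-12

Natural term of IL-646692:
  Base: filing + 19 years → 25 September 2007.
  Applicant Delay Offset: −105 days → 12 June 2007.
Expiry of referenced patent IL-531960:
  Base: filing + 19 years → 5 October 2006.
  Marketing Approval Extension: +755 days → 29 October 2008.
  Applicant Delay Offset: −78 days → 12 August 2008.
Terminal disclaimer: IL-646692 expires on the earlier of 12 June 2007 and 12 August 2008.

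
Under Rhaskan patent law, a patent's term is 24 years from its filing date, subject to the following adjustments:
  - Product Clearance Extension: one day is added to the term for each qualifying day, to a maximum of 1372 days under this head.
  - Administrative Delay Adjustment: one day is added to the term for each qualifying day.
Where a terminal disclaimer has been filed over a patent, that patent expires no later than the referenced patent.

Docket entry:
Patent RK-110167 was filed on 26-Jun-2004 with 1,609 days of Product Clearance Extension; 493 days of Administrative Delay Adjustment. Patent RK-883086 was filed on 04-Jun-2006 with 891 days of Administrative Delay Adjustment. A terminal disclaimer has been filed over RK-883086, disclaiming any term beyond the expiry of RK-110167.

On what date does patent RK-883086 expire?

Natural term of RK-883086:
  Base: filing + 24 years → 4 June 2030.
  Administrative Delay Adjustment: +891 days → 11 November 2032.
Expiry of referenced patent RK-110167:
  Base: filing + 24 years → 26 June 2028.
  Product Clearance Extension: 1609 days claimed exceeds the 1372-day cap, so +1372 days → 29 March 2032.
  Administrative Delay Adjustment: +493 days → 4 August 2033.
Terminal disclaimer: RK-883086 expires on the earlier of 11 November 2032 and 4 August 2033.

2032-11-11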